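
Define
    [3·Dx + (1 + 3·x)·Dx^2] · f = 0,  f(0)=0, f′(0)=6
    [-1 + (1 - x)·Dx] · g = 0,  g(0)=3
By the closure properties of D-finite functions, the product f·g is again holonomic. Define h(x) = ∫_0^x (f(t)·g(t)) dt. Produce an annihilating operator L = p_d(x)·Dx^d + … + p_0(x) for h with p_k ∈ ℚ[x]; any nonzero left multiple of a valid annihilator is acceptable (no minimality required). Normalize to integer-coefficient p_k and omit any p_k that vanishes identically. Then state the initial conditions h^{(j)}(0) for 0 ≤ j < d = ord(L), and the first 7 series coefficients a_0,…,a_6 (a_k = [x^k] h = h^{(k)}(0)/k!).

f: a_k = 0, 6, -9, 18, -81/2, 486/5, -243, …
g: a_k = 3, 3, 3, 3, 3, 3, 3, …
h₀=f·g: eliminate ⇒ L₀, order ≤ 2·1.
h=∫h₀ ⇒ L = L₀·Dx.
L = 3·Dx + (-1 + 9·x)·Dx^2 + (-1 - 2·x + 3·x^2)·Dx^3  (order 3).
h: a_k = 0, 0, 9, -3, 45/4, -153/10, 717/20, …
ICs: h(0) = 0, h′(0) = 0, h′′(0) = 18.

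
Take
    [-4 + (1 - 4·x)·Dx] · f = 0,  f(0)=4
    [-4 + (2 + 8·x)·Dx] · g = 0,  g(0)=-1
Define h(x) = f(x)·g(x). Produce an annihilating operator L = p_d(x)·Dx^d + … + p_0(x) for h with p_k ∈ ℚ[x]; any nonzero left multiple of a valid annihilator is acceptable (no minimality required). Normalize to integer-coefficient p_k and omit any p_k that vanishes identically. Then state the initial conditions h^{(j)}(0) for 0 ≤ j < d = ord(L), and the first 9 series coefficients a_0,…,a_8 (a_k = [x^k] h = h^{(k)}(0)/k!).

f: a_k = 4, 16, 64, 256, 1024, 4096, 16384, 65536, 262144, …
g: a_k = -1, -2, 2, -4, 10, -28, 84, -264, 858, …
f·g: L₀ = L_f ⊗_s L_g, ord ≤ 1·1.
L = (6 + 8·x) + (-1 + 16·x^2)·Dx  (order 1).
h: a_k = -4, -24, -88, -368, -1432, -5840, -23024, -93152, -369176, …
ICs: h(0) = -4.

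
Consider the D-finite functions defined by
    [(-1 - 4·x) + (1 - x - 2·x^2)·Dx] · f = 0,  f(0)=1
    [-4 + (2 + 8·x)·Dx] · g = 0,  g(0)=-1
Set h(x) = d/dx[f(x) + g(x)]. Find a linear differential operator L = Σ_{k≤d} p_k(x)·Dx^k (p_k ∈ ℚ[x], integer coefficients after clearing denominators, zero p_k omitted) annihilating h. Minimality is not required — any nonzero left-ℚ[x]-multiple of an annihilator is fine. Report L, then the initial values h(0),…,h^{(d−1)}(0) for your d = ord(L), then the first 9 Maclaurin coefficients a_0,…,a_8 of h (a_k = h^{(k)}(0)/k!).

f: a_k = 1, 1, 3, 5, 11, 21, 43, 85, 171, …
g: a_k = -1, -2, 2, -4, 10, -28, 84, -264, 858, …
h₀=f+g: left-lcm gives L₀, ord ≤ 2.
Derive L from L₀ (diff closure).
L = (-66 - 300·x - 720·x^2 - 480·x^3 - 480·x^4) + (-9 - 180·x - 954·x^2 - 1872·x^3 - 1800·x^4 - 1440·x^5)·Dx + (4 + 33·x + 69·x^2 - 28·x^3 - 228·x^4 - 480·x^5 - 320·x^6)·Dx^2  (order 2).
h: a_k = -1, 10, 3, 84, -35, 762, -1253, 8232, -22671, …
ICs: h(0) = -1, h′(0) = 10.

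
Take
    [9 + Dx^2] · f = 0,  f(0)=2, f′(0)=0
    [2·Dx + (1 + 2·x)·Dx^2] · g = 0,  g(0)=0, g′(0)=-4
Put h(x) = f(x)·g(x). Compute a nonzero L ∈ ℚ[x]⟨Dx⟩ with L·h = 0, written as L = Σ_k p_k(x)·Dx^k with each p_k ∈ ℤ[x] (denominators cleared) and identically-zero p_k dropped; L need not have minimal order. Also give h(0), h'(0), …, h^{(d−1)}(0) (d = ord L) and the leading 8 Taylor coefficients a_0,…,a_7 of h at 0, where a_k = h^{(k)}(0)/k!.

f: a_k = 2, 0, -9, 0, 27/4, 0, -81/40, 0, …
g: a_k = 0, -4, 4, -16/3, 8, -64/5, 64/3, -256/7, …
Product ⇒ symmetric product L₀, ord ≤ 4.
L = (63 + 1053·x + 3969·x^2 + 5832·x^3 + 2916·x^4) + (63 + 450·x + 972·x^2 + 648·x^3)·Dx + (25 + 270·x + 918·x^2 + 1296·x^3 + 648·x^4)·Dx^2 + (7 + 50·x + 108·x^2 + 72·x^3)·Dx^3 + (2 + 17·x + 53·x^2 + 72·x^3 + 36·x^4)·Dx^4  (order 4).
h: a_k = 0, -8, 8, 76/3, -20, -23/5, -7/3, 991/70, …
ICs: h(0) = 0, h′(0) = -8, h′′(0) = 16, h′′′(0) = 152.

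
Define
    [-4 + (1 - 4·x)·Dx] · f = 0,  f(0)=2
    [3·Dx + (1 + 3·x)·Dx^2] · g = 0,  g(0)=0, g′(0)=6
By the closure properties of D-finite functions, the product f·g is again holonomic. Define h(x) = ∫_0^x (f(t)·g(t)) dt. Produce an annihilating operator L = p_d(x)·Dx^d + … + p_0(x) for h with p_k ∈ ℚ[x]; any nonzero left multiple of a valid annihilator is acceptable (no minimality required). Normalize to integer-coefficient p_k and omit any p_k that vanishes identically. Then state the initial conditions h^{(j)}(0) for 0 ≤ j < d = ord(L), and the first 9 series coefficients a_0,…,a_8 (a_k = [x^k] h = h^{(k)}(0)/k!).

L = 12·Dx + (5 + 36·x)·Dx^2 + (-1 + x + 12·x^2)·Dx^3  (order 3).
h: a_k = 0, 0, 6, 10, 39, 543/5, 1972/5, 6414/5, 325221/70, …
ICs: h(0) = 0, h′(0) = 0, h′′(0) = 12.

f: a_k = 2, 8, 32, 128, 512, 2048, 8192, 32768, 131072, …
g: a_k = 0, 6, -9, 18, -81/2, 486/5, -243, 4374/7, -6561/4, …
Sym-product of L_f,L_g gives L₀ (≤ ord 2).
h=∫h₀ ⇒ L = L₀·Dx.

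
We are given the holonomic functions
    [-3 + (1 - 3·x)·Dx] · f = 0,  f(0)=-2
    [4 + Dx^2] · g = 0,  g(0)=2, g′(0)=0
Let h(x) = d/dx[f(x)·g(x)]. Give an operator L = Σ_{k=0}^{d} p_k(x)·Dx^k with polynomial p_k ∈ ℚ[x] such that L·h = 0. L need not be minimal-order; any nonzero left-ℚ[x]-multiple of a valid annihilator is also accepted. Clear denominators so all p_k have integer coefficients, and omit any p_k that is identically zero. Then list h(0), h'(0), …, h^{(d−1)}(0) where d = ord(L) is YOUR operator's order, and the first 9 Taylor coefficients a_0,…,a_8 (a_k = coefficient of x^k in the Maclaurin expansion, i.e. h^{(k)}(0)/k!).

f: a_k = -2, -6, -18, -54, -162, -486, -1458, -4374, -13122, …
g: a_k = 2, 0, -4, 0, 4/3, 0, -8/45, 0, 4/315, …
f·g: L₀ = L_f ⊗_s L_g, ord ≤ 1·2.
h₀' ⇒ L via d/dx closure of L₀.
L = (-14 - 24·x + 36·x^2) + (-6 + 18·x)·Dx + (1 - 6·x + 9·x^2)·Dx^2  (order 2).
h: a_k = -12, -56, -252, -3056/3, -3820, -206248/15, -721868/15, -10394912/63, -3898092/7, …
ICs: h(0) = -12, h′(0) = -56.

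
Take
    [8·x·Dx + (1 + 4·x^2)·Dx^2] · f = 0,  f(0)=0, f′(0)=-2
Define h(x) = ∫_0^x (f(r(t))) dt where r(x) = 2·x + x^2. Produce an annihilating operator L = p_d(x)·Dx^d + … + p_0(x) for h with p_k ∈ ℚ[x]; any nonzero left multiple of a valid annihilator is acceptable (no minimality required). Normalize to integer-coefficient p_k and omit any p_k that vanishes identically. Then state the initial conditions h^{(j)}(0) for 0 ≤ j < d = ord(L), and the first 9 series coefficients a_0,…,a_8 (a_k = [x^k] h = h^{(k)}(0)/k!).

L = (-1 + 32·x + 64·x^2 + 48·x^3 + 12·x^4)·Dx^2 + (1 + x + 16·x^2 + 32·x^3 + 20·x^4 + 4·x^5)·Dx^3  (order 3).
h: a_k = 0, 0, -2, -2/3, 16/3, 32/5, -472/15, -1528/21, 1600/7, …
ICs: h(0) = 0, h′(0) = 0, h′′(0) = -4.

f: a_k = 0, -2, 0, 8/3, 0, -32/5, 0, 128/7, 0, …
L₀ from L_f via x↦r, Dx↦r'^{-1}Dx.
h=∫h₀ ⇒ L = L₀·Dx.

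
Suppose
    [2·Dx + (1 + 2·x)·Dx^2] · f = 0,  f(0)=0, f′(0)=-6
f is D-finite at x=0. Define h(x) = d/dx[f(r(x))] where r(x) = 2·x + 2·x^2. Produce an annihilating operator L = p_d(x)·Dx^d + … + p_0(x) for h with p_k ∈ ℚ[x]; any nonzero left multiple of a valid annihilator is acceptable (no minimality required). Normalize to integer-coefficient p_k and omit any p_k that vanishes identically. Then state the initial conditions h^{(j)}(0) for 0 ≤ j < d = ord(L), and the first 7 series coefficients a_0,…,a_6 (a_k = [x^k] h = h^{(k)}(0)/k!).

f: a_k = 0, -6, 6, -8, 12, -96/5, 32, …
Substitute x→r, Dx→(1/r')Dx; clear ⇒ L₀.
Differentiate: ansatz ord ≤ ord L₀ ⇒ L.
L = 2 + (1 + 2·x)·Dx  (order 1).
h: a_k = -12, 24, -48, 96, -192, 384, -768, …
ICs: h(0) = -12.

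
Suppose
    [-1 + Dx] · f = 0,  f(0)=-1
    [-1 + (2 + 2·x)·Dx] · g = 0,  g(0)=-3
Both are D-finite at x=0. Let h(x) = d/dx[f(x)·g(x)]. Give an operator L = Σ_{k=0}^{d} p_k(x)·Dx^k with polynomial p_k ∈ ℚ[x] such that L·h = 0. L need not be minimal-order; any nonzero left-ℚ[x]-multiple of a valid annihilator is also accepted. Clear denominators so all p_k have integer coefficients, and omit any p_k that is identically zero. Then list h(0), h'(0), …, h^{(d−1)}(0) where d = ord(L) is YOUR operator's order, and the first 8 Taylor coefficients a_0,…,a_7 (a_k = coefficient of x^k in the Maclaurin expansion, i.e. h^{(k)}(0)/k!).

f: a_k = -1, -1, -1/2, -1/6, -1/24, -1/120, -1/720, -1/5040, …
g: a_k = -3, -3/2, 3/8, -3/16, 15/128, -21/256, 63/1024, -99/2048, …
L₀ := L_f ⊗_s L_g (sym. prod.), ord ≤ 1.
h₀' ⇒ L via d/dx closure of L₀.
L = (7 + 12·x + 4·x^2) + (-6 - 10·x - 4·x^2)·Dx  (order 1).
h: a_k = 9/2, 21/4, 51/16, 33/32, 107/256, -89/2560, 1123/10240, -39551/430080, …
ICs: h(0) = 9/2.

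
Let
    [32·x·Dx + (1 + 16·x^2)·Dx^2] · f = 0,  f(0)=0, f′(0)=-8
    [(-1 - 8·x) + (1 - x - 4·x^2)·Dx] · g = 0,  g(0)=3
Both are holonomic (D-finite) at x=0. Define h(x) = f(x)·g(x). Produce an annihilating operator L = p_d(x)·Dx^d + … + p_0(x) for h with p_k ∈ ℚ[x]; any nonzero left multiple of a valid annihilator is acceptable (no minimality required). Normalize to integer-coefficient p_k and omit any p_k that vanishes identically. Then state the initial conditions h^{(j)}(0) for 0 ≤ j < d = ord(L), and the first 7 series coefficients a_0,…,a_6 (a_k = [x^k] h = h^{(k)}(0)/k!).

f: a_k = 0, -8, 0, 128/3, 0, -2048/5, 0, …
g: a_k = 3, 3, 15, 27, 87, 195, 543, …
Product ⇒ symmetric product L₀, ord ≤ 2.
L = (8 + 32·x + 384·x^2) + (2 - 16·x + 64·x^2 + 384·x^3)·Dx + (-1 + x - 12·x^2 + 16·x^3 + 64·x^4)·Dx^2  (order 2).
h: a_k = 0, -24, -24, 8, -88, -6424/5, -8184/5, …
ICs: h(0) = 0, h′(0) = -24.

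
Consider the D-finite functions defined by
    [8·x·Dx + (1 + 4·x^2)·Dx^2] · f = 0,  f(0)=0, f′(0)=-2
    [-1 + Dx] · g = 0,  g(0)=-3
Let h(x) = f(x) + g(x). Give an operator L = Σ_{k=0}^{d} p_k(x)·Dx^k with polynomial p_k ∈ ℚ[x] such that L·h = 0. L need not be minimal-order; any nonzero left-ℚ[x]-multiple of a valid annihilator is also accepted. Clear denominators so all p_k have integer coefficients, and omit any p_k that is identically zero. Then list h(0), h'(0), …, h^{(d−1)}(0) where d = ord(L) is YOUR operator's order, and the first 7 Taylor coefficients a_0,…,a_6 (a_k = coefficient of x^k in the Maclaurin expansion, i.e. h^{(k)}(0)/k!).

L = (8 - 8·x - 96·x^2 - 32·x^3)·Dx + (-9 + 88·x^2 - 16·x^4)·Dx^2 + (1 + 8·x + 8·x^2 + 32·x^3 + 16·x^4)·Dx^3  (order 3).
h: a_k = -3, -5, -3/2, 13/6, -1/8, -257/40, -1/240, …
ICs: h(0) = -3, h′(0) = -5, h′′(0) = -3.

f: a_k = 0, -2, 0, 8/3, 0, -32/5, 0, …
g: a_k = -3, -3, -3/2, -1/2, -1/8, -1/40, -1/240, …
Weyl lclm of L_f,L_g ⇒ L₀ (ord ≤ 3).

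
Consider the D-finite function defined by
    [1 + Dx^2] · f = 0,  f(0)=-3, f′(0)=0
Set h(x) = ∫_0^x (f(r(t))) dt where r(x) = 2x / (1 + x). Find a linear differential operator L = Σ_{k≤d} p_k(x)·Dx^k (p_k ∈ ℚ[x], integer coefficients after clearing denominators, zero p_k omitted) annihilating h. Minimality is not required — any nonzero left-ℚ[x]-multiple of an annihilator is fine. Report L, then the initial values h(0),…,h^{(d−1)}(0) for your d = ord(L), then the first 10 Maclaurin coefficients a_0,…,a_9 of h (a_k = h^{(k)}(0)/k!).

f: a_k = -3, 0, 3/2, 0, -1/8, 0, 1/240, 0, -1/13440, 0, …
h₀=f(r): pull back L_f along r ⇒ L₀.
∫: right-multiply L₀ by Dx.
L = 4·Dx + (2 + 6·x + 6·x^2 + 2·x^3)·Dx^2 + (1 + 4·x + 6·x^2 + 4·x^3 + x^4)·Dx^3  (order 3).
h: a_k = 0, -3, 0, 2, -3, 16/5, -8/3, 22/15, 3/10, -2354/945, …
ICs: h(0) = 0, h′(0) = -3, h′′(0) = 0.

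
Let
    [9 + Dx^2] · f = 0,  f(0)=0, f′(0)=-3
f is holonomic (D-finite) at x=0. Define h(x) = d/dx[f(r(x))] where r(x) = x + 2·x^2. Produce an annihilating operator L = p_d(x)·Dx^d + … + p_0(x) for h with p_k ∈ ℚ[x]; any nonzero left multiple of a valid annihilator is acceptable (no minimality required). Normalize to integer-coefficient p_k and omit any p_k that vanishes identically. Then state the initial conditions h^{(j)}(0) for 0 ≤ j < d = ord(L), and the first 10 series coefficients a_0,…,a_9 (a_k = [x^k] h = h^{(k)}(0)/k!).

f: a_k = 0, -3, 0, 9/2, 0, -81/40, 0, 243/560, 0, -243/4480, …
f∘r: x↦r, Dx↦Dx/r' in L_f ⇒ L₀.
Derive L from L₀ (diff closure).
L = (57 + 144·x + 864·x^2 + 2304·x^3 + 2304·x^4) + (-12 - 48·x)·Dx + (1 + 8·x + 16·x^2)·Dx^2  (order 2).
h: a_k = -3, -12, 27/2, 108, 2079/8, 189/2, -45117/80, -6237/5, -5064363/4480, 124821/224, …
ICs: h(0) = -3, h′(0) = -12.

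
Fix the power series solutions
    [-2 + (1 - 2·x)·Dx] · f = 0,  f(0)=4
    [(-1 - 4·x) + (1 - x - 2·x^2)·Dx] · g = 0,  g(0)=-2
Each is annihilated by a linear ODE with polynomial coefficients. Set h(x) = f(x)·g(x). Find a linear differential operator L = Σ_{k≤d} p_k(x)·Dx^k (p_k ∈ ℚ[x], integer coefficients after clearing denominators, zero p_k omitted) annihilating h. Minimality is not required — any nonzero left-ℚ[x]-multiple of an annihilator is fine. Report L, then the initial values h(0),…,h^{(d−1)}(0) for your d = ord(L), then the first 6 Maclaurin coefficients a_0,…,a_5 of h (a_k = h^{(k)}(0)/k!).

L = (3 + 6·x) + (-1 + x + 2·x^2)·Dx  (order 1).
h: a_k = -8, -24, -72, -184, -456, -1080, …
ICs: h(0) = -8.

f: a_k = 4, 8, 16, 32, 64, 128, …
g: a_k = -2, -2, -6, -10, -22, -42, …
Product ⇒ symmetric product L₀, ord ≤ 1.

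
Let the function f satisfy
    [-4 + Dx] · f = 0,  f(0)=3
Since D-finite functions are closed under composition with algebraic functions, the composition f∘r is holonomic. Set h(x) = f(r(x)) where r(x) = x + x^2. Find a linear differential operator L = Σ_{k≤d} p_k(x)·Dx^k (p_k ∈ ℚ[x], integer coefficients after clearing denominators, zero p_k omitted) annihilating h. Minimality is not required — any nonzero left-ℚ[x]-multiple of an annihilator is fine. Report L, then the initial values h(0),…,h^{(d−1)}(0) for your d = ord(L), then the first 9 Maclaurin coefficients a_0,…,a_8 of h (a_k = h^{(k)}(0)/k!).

f: a_k = 3, 12, 24, 32, 32, 128/5, 256/15, 1024/105, 512/105, …
f∘r: x↦r, Dx↦Dx/r' in L_f ⇒ L₀.
L = (-4 - 8·x) + Dx  (order 1).
h: a_k = 3, 12, 36, 80, 152, 1248/5, 5536/15, 52096/105, 4320/7, …
ICs: h(0) = 3.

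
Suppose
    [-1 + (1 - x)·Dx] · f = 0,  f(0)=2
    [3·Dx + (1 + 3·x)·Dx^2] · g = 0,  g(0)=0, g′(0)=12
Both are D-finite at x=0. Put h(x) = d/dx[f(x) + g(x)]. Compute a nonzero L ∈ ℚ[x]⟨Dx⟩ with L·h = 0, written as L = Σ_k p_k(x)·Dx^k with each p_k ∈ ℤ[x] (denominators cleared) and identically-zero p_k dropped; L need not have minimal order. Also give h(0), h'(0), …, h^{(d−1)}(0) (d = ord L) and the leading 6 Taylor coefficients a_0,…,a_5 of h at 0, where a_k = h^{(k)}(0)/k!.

f: a_k = 2, 2, 2, 2, 2, 2, …
g: a_k = 0, 12, -18, 36, -81, 972/5, …
Sum ⇒ L₀ = lclm(L_f,L_g) in ℚ(x)⟨Dx⟩.
h₀' ⇒ L via d/dx closure of L₀.
L = (54 + 18·x) + (-12 + 72·x + 36·x^2)·Dx + (-5 - 13·x + 9·x^2 + 9·x^3)·Dx^2  (order 2).
h: a_k = 14, -32, 114, -316, 982, -2904, …
ICs: h(0) = 14, h′(0) = -32.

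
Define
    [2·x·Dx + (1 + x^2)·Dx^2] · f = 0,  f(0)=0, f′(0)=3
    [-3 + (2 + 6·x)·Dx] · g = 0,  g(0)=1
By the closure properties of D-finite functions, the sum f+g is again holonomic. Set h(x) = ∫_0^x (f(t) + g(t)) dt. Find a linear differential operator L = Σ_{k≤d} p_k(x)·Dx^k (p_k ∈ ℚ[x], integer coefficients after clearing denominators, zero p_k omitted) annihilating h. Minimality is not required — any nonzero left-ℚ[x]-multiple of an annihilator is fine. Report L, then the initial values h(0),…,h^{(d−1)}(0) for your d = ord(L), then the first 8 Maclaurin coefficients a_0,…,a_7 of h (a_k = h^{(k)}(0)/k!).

f: a_k = 0, 3, 0, -1, 0, 3/5, 0, -3/7, …
g: a_k = 1, 3/2, -9/8, 27/16, -405/128, 1701/256, -15309/1024, 72171/2048, …
f+g: L₀ = lclm(L_f,L_g), ord ≤ 2+1.
h=∫h₀ ⇒ L = L₀·Dx.
L = (-12 - 90·x + 36·x^2 + 54·x^3)·Dx^2 + (-35 - 48·x - 102·x^2 + 144·x^3 + 189·x^4)·Dx^3 + (-6 - 10·x + 36·x^2 + 44·x^3 + 42·x^4 + 54·x^5)·Dx^4  (order 4).
h: a_k = 0, 1, 9/4, -3/8, 11/64, -81/128, 3091/2560, -2187/1024, …
ICs: h(0) = 0, h′(0) = 1, h′′(0) = 9/2, h′′′(0) = -9/4.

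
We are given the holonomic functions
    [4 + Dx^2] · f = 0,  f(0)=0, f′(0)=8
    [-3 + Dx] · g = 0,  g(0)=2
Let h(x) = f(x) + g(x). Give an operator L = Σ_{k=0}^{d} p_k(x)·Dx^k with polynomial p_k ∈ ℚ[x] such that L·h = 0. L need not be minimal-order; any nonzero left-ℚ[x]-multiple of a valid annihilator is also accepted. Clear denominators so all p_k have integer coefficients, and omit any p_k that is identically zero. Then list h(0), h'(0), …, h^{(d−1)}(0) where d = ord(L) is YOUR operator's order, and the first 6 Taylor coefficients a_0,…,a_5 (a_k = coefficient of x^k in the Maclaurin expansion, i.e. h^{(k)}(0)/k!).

L = -12 + 4·Dx - 3·Dx^2 + Dx^3  (order 3).
h: a_k = 2, 14, 9, 11/3, 27/4, 307/60, …
ICs: h(0) = 2, h′(0) = 14, h′′(0) = 18.

f: a_k = 0, 8, 0, -16/3, 0, 16/15, …
g: a_k = 2, 6, 9, 9, 27/4, 81/20, …
Sum ⇒ L₀ = lclm(L_f,L_g) in ℚ(x)⟨Dx⟩.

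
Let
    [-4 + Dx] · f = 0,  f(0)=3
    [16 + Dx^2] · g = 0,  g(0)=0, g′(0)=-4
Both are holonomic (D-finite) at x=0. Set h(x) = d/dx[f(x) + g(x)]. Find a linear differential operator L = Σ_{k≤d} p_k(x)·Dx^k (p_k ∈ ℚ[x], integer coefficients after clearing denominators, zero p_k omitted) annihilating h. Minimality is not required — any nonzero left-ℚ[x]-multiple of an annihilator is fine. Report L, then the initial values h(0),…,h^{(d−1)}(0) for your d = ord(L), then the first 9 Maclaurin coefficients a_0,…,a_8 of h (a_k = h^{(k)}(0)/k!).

f: a_k = 3, 12, 24, 32, 32, 128/5, 256/15, 1024/105, 512/105, …
g: a_k = 0, -4, 0, 32/3, 0, -128/15, 0, 1024/315, 0, …
L₀ := lclm(L_f,L_g); ord L₀ ≤ 1+2.
Differentiate: ansatz ord ≤ ord L₀ ⇒ L.
L = 64 - 16·Dx + 4·Dx^2 - Dx^3  (order 3).
h: a_k = 8, 48, 128, 128, 256/3, 512/5, 4096/45, 4096/105, 4096/315, …
ICs: h(0) = 8, h′(0) = 48, h′′(0) = 256.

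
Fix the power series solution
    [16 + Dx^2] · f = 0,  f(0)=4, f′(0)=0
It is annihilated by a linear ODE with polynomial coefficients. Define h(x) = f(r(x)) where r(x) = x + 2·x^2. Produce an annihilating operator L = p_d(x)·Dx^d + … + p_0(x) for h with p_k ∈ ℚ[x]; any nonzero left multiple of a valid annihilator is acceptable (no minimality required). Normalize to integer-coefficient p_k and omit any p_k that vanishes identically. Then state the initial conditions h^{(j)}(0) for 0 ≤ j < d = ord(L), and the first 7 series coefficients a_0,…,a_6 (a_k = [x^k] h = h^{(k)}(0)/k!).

L = (16 + 192·x + 768·x^2 + 1024·x^3) - 4·Dx + (1 + 4·x)·Dx^2  (order 2).
h: a_k = 4, 0, -32, -128, -256/3, 1024/3, 45056/45, …
ICs: h(0) = 4, h′(0) = 0.

f: a_k = 4, 0, -32, 0, 128/3, 0, -1024/45, …
Substitute x→r, Dx→(1/r')Dx; clear ⇒ L₀.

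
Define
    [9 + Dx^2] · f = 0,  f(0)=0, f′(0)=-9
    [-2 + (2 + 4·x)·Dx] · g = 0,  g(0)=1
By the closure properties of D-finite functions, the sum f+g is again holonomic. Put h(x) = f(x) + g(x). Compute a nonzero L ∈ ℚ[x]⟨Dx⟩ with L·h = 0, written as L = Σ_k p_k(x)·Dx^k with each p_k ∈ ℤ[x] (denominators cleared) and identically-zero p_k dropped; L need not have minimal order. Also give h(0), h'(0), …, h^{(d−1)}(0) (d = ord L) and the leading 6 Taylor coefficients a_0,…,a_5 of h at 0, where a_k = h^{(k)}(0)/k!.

L = (-54 - 162·x - 162·x^2) + (36 + 234·x + 486·x^2 + 324·x^3)·Dx + (-6 - 18·x - 18·x^2)·Dx^2 + (4 + 26·x + 54·x^2 + 36·x^3)·Dx^3  (order 3).
h: a_k = 1, -8, -1/2, 14, -5/8, -26/5, …
ICs: h(0) = 1, h′(0) = -8, h′′(0) = -1.

f: a_k = 0, -9, 0, 27/2, 0, -243/40, …
g: a_k = 1, 1, -1/2, 1/2, -5/8, 7/8, …
h₀=f+g: left-lcm gives L₀, ord ≤ 3.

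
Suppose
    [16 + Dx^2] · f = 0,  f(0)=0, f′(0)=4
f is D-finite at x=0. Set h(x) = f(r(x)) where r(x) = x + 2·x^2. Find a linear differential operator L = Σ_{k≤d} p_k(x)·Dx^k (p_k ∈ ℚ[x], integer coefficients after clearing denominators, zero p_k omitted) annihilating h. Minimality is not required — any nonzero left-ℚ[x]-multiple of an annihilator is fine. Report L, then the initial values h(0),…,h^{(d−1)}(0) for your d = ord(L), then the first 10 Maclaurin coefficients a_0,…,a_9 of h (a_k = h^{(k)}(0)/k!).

L = (16 + 192·x + 768·x^2 + 1024·x^3) - 4·Dx + (1 + 4·x)·Dx^2  (order 2).
h: a_k = 0, 4, 8, -32/3, -64, -1792/15, 0, 106496/315, 28672/45, 1163264/2835, …
ICs: h(0) = 0, h′(0) = 4.

f: a_k = 0, 4, 0, -32/3, 0, 128/15, 0, -1024/315, 0, 2048/2835, …
Substitute x→r, Dx→(1/r')Dx; clear ⇒ L₀.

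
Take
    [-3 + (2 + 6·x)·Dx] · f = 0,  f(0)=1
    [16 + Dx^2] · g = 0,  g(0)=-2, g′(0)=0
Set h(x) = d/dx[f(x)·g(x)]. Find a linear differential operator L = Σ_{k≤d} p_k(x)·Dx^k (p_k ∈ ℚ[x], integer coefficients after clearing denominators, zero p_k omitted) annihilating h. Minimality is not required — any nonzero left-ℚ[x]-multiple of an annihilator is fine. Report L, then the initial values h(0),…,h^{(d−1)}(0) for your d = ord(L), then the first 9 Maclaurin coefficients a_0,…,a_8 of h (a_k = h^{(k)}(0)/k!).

f: a_k = 1, 3/2, -9/8, 27/16, -405/128, 1701/256, -15309/1024, 72171/2048, -2814669/32768, …
g: a_k = -2, 0, 16, 0, -64/3, 0, 512/45, 0, -1024/315, …
Sym-product of L_f,L_g gives L₀ (≤ ord 2).
h=h₀': d/dx-closure on L₀ ⇒ L.
L = (9613 + 83712·x + 273024·x^2 + 442368·x^3 + 331776·x^4) + (-444 - 5940·x - 20736·x^2 - 20736·x^3)·Dx + (364 + 3720·x + 14796·x^2 + 27648·x^3 + 20736·x^4)·Dx^2  (order 2).
h: a_k = -3, 73/2, 495/8, -6337/48, -11705/128, 337609/3840, 1817053/15360, -82369729/645120, 71482821/1146880, …
ICs: h(0) = -3, h′(0) = 73/2.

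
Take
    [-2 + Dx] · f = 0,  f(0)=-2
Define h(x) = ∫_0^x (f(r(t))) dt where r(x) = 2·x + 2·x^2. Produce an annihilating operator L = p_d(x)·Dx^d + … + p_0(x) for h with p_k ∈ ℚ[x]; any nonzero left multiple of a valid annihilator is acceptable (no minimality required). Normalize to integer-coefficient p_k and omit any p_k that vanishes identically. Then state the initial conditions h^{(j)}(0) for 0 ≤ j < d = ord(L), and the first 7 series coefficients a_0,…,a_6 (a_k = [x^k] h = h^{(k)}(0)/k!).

f: a_k = -2, -4, -4, -8/3, -4/3, -8/15, -8/45, …
f∘r: x↦r, Dx↦Dx/r' in L_f ⇒ L₀.
h=∫h₀ ⇒ L = L₀·Dx.
L = (-4 - 8·x)·Dx + Dx^2  (order 2).
h: a_k = 0, -2, -4, -8, -40/3, -304/15, -416/15, …
ICs: h(0) = 0, h′(0) = -2.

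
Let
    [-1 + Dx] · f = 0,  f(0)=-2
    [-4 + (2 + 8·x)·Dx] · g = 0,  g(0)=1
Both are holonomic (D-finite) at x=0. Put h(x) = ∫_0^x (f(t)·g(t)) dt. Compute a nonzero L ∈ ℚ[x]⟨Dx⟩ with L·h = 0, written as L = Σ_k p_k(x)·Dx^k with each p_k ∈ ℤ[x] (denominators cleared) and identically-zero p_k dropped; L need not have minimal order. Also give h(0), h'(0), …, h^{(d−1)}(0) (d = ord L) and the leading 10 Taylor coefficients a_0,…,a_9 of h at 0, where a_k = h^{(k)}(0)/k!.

L = (-3 - 4·x)·Dx + (1 + 4·x)·Dx^2  (order 2).
h: a_k = 0, -2, -3, -1/3, -19/12, 53/20, -2371/360, 43487/2520, -323377/6720, 25470911/181440, …
ICs: h(0) = 0, h′(0) = -2.

f: a_k = -2, -2, -1, -1/3, -1/12, -1/60, -1/360, -1/2520, -1/20160, -1/181440, …
g: a_k = 1, 2, -2, 4, -10, 28, -84, 264, -858, 2860, …
L₀ := L_f ⊗_s L_g (sym. prod.), ord ≤ 1.
h=∫₀ˣh₀: take L = L₀·Dx.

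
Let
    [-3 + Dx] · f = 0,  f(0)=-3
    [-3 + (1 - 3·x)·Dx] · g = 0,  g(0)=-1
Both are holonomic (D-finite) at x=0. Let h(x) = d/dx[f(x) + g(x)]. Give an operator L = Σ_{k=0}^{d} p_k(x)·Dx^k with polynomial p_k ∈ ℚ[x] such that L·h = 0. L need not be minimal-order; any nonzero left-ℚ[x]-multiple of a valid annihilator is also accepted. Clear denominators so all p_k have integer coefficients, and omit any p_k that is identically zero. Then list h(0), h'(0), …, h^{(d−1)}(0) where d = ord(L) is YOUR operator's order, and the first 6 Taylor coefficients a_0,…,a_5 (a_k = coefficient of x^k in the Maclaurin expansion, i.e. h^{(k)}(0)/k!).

f: a_k = -3, -9, -27/2, -27/2, -81/8, -243/40, …
g: a_k = -1, -3, -9, -27, -81, -243, …
Sum ⇒ L₀ = lclm(L_f,L_g) in ℚ(x)⟨Dx⟩.
Derive L from L₀ (diff closure).
L = (36 + 54·x) + (-15 - 18·x + 27·x^2)·Dx + (1 - 9·x^2)·Dx^2  (order 2).
h: a_k = -12, -45, -243/2, -729/2, -9963/8, -175689/40, …
ICs: h(0) = -12, h′(0) = -45.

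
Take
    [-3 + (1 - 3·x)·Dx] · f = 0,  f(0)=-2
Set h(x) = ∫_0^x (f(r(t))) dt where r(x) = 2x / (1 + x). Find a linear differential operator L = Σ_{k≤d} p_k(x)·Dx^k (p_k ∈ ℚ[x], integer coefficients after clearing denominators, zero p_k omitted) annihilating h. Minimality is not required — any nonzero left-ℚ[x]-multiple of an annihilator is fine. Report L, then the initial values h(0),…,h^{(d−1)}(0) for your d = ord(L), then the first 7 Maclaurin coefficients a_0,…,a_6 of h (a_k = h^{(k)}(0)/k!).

L = 6·Dx + (-1 + 4·x + 5·x^2)·Dx^2  (order 2).
h: a_k = 0, -2, -6, -20, -75, -300, -1250, …
ICs: h(0) = 0, h′(0) = -2.

f: a_k = -2, -6, -18, -54, -162, -486, -1458, …
h₀=f(r): pull back L_f along r ⇒ L₀.
∫: right-multiply L₀ by Dx.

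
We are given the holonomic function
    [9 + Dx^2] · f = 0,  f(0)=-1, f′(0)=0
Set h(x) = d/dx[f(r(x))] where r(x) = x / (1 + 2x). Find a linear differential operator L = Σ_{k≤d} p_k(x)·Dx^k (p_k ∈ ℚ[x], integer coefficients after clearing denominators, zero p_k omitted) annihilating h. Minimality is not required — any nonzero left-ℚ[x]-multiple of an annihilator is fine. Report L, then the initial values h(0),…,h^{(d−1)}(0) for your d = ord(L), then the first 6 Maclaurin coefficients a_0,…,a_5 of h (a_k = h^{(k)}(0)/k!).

f: a_k = -1, 0, 9/2, 0, -27/8, 0, …
Substitute x→r, Dx→(1/r')Dx; clear ⇒ L₀.
Differentiate: ansatz ord ≤ ord L₀ ⇒ L.
L = (33 + 96·x + 96·x^2) + (12 + 72·x + 144·x^2 + 96·x^3)·Dx + (1 + 8·x + 24·x^2 + 32·x^3 + 16·x^4)·Dx^2  (order 2).
h: a_k = 0, 9, -54, 405/2, -585, 54243/40, …
ICs: h(0) = 0, h′(0) = 9.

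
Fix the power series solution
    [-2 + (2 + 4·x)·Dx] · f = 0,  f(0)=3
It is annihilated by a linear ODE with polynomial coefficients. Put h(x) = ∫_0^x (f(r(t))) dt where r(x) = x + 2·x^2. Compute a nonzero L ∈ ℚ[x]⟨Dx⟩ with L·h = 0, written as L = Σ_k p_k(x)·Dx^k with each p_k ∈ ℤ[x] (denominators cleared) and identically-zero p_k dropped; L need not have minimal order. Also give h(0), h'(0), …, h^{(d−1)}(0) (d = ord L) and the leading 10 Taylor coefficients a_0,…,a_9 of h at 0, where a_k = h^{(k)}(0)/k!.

L = (-1 - 4·x)·Dx + (1 + 2·x + 4·x^2)·Dx^2  (order 2).
h: a_k = 0, 3, 3/2, 3/2, -9/8, 9/40, 15/16, -171/112, 63/128, 289/128, …
ICs: h(0) = 0, h′(0) = 3.

f: a_k = 3, 3, -3/2, 3/2, -15/8, 21/8, -63/16, 99/16, -1287/128, 2145/128, …
h₀=f(r): pull back L_f along r ⇒ L₀.
h=∫₀ˣh₀: take L = L₀·Dx.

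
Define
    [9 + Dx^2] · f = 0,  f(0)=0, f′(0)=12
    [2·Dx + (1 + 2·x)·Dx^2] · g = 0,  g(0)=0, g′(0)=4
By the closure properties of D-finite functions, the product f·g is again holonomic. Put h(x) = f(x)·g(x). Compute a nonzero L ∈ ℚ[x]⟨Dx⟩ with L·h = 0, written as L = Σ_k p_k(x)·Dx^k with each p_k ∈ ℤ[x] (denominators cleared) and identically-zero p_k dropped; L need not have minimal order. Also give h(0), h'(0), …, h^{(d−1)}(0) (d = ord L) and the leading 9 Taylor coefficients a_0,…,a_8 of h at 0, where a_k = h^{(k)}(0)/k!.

L = (63 + 1053·x + 3969·x^2 + 5832·x^3 + 2916·x^4) + (63 + 450·x + 972·x^2 + 648·x^3)·Dx + (25 + 270·x + 918·x^2 + 1296·x^3 + 648·x^4)·Dx^2 + (7 + 50·x + 108·x^2 + 72·x^3)·Dx^3 + (2 + 17·x + 53·x^2 + 72·x^3 + 36·x^4)·Dx^4  (order 4).
h: a_k = 0, 0, 48, -48, -8, -24, 90, -722/5, 1713/7, …
ICs: h(0) = 0, h′(0) = 0, h′′(0) = 96, h′′′(0) = -288.

f: a_k = 0, 12, 0, -18, 0, 81/10, 0, -243/140, 0, …
g: a_k = 0, 4, -4, 16/3, -8, 64/5, -64/3, 256/7, -64, …
h₀=f·g: eliminate ⇒ L₀, order ≤ 2·2.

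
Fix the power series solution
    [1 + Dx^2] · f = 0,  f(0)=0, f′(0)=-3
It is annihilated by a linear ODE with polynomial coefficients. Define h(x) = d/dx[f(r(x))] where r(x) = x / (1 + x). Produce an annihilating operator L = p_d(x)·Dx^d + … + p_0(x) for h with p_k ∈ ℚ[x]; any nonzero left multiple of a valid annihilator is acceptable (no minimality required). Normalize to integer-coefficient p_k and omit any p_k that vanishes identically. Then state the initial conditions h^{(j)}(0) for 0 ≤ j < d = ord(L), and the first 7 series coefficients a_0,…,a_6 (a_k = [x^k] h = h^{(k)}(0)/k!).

f: a_k = 0, -3, 0, 1/2, 0, -1/40, 0, …
L₀ from L_f via x↦r, Dx↦r'^{-1}Dx.
h₀' ⇒ L via d/dx closure of L₀.
L = (7 + 12·x + 6·x^2) + (6 + 18·x + 18·x^2 + 6·x^3)·Dx + (1 + 4·x + 6·x^2 + 4·x^3 + x^4)·Dx^2  (order 2).
h: a_k = -3, 6, -15/2, 6, -1/8, -45/4, 6931/240, …
ICs: h(0) = -3, h′(0) = 6.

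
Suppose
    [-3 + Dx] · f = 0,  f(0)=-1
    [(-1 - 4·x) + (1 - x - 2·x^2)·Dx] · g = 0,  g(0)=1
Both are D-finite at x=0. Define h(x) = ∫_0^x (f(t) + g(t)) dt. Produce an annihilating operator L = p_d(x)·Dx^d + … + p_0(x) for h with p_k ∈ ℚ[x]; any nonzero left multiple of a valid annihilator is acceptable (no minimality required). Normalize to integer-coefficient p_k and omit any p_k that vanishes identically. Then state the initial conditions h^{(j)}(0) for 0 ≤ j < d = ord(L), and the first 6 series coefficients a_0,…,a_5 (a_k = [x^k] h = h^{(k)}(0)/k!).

f: a_k = -1, -3, -9/2, -9/2, -27/8, -81/40, …
g: a_k = 1, 1, 3, 5, 11, 21, …
h₀=f+g: left-lcm gives L₀, ord ≤ 2.
h=∫₀ˣh₀: take L = L₀·Dx.
L = (9 + 9·x + 126·x^2 + 72·x^3)·Dx + (3 - 30·x - 51·x^2 + 36·x^3 + 36·x^4)·Dx^2 + (-2 + 9·x + 3·x^2 - 20·x^3 - 12·x^4)·Dx^3  (order 3).
h: a_k = 0, 0, -1, -1/2, 1/8, 61/40, …
ICs: h(0) = 0, h′(0) = 0, h′′(0) = -2.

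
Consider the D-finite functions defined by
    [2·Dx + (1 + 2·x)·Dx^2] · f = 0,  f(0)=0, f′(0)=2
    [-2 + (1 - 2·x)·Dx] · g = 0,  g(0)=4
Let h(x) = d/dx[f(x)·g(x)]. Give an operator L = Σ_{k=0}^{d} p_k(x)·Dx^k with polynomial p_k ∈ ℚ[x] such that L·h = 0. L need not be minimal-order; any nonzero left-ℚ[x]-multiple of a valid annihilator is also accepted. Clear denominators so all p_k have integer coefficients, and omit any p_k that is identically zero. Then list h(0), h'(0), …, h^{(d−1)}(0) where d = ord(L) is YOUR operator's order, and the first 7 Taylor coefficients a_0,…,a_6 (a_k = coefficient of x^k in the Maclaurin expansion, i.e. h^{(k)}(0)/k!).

L = 16 + (2 + 20·x)·Dx + (-1 + 4·x^2)·Dx^2  (order 2).
h: a_k = 8, 16, 80, 448/3, 1504/3, 4736/5, 40832/15, …
ICs: h(0) = 8, h′(0) = 16.

f: a_k = 0, 2, -2, 8/3, -4, 32/5, -32/3, …
g: a_k = 4, 8, 16, 32, 64, 128, 256, …
f·g: L₀ = L_f ⊗_s L_g, ord ≤ 2·1.
Differentiate: ansatz ord ≤ ord L₀ ⇒ L.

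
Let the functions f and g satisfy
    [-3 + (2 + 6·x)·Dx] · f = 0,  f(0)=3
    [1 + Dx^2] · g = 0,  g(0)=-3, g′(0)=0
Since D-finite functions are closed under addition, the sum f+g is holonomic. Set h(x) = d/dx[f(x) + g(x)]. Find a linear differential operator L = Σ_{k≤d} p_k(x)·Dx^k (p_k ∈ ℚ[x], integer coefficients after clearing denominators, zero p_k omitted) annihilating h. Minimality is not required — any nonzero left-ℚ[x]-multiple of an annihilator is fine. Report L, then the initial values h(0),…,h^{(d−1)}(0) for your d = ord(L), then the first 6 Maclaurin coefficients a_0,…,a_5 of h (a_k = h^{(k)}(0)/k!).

f: a_k = 3, 9/2, -27/8, 81/16, -1215/128, 5103/256, …
g: a_k = -3, 0, 3/2, 0, -1/8, 0, …
f+g: L₀ = lclm(L_f,L_g), ord ≤ 1+2.
h=h₀': d/dx-closure on L₀ ⇒ L.
L = (-417 - 72·x - 108·x^2) + (-62 - 234·x - 216·x^2 - 216·x^3)·Dx + (-417 - 72·x - 108·x^2)·Dx^2 + (-62 - 234·x - 216·x^2 - 216·x^3)·Dx^3  (order 3).
h: a_k = 9/2, -15/4, 243/16, -1231/32, 25515/256, -688841/2560, …
ICs: h(0) = 9/2, h′(0) = -15/4, h′′(0) = 243/8.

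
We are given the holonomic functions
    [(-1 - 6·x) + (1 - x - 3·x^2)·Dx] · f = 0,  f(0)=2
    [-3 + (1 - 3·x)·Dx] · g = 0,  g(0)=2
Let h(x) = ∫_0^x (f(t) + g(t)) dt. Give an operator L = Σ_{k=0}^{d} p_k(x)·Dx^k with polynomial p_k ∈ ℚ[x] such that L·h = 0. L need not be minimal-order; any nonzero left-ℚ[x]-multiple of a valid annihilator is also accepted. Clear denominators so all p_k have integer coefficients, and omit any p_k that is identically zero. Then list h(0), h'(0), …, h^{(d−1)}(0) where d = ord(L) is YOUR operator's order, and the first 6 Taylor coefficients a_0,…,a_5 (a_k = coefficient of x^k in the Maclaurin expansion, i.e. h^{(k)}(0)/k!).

L = (6 - 108·x + 162·x^2 - 162·x^3)·Dx + (10 - 6·x - 108·x^2 + 270·x^3 - 324·x^4)·Dx^2 + (-2 + 14·x - 33·x^2 + 18·x^3 + 54·x^4 - 81·x^5)·Dx^3  (order 3).
h: a_k = 0, 4, 4, 26/3, 17, 40, …
ICs: h(0) = 0, h′(0) = 4, h′′(0) = 8.

f: a_k = 2, 2, 8, 14, 38, 80, …
g: a_k = 2, 6, 18, 54, 162, 486, …
Sum ⇒ L₀ = lclm(L_f,L_g) in ℚ(x)⟨Dx⟩.
∫: right-multiply L₀ by Dx.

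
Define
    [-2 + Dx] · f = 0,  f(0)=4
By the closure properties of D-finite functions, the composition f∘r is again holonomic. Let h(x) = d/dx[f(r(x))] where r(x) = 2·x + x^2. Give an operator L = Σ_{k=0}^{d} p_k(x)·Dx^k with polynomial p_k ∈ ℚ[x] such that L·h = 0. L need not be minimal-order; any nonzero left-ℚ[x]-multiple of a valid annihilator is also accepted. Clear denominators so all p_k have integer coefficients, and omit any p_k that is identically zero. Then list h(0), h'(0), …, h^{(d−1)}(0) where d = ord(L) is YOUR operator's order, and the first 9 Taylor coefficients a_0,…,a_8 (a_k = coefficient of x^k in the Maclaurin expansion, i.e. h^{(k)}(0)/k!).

L = (5 + 8·x + 4·x^2) + (-1 - x)·Dx  (order 1).
h: a_k = 16, 80, 224, 1376/3, 2272/3, 15968/15, 11840/9, 460352/315, 466976/315, …
ICs: h(0) = 16.

f: a_k = 4, 8, 8, 16/3, 8/3, 16/15, 16/45, 32/315, 8/315, …
f∘r: x↦r, Dx↦Dx/r' in L_f ⇒ L₀.
Differentiate: ansatz ord ≤ ord L₀ ⇒ L.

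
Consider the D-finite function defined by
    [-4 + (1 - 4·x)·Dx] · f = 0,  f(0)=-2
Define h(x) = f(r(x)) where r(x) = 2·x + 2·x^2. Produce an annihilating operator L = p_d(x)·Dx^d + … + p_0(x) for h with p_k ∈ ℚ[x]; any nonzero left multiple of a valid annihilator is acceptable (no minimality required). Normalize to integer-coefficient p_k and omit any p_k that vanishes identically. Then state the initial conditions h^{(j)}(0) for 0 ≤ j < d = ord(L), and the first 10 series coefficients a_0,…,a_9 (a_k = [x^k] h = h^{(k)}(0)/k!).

f: a_k = -2, -8, -32, -128, -512, -2048, -8192, -32768, -131072, -524288, …
Change of var in L_f (x↦r) gives L₀.
L = (8 + 16·x) + (-1 + 8·x + 8·x^2)·Dx  (order 1).
h: a_k = -2, -16, -144, -1280, -11392, -101376, -902144, -8028160, -71442432, -635764736, …
ICs: h(0) = -2.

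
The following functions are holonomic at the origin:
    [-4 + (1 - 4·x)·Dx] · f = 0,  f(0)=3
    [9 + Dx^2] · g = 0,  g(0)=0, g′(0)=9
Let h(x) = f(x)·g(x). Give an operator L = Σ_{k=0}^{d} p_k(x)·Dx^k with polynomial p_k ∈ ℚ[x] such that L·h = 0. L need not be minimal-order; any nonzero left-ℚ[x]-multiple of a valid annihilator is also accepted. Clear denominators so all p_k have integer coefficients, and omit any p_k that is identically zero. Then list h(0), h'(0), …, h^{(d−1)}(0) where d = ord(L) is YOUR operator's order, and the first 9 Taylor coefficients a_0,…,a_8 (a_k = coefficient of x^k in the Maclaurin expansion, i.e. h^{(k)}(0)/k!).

L = (-9 + 36·x) + 8·Dx + (-1 + 4·x)·Dx^2  (order 2).
h: a_k = 0, 27, 108, 783/2, 1566, 251289/40, 251289/10, 56286549/560, 56286549/140, …
ICs: h(0) = 0, h′(0) = 27.

f: a_k = 3, 12, 48, 192, 768, 3072, 12288, 49152, 196608, …
g: a_k = 0, 9, 0, -27/2, 0, 243/40, 0, -729/560, 0, …
L₀ := L_f ⊗_s L_g (sym. prod.), ord ≤ 2.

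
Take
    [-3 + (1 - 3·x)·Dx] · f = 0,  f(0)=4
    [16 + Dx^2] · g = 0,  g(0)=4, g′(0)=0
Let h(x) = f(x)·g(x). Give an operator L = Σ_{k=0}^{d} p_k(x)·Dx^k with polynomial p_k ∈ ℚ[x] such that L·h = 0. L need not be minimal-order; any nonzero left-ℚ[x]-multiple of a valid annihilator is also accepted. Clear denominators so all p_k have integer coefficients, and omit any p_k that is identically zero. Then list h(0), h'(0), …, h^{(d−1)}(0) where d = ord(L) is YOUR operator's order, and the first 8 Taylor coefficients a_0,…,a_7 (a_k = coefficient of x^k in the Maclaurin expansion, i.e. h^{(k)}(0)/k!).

f: a_k = 4, 12, 36, 108, 324, 972, 2916, 8748, …
g: a_k = 4, 0, -32, 0, 128/3, 0, -1024/45, 0, …
Product ⇒ symmetric product L₀, ord ≤ 2.
L = (-16 + 48·x) + 6·Dx + (-1 + 3·x)·Dx^2  (order 2).
h: a_k = 16, 48, 16, 48, 944/3, 944, 123344/45, 123344/15, …
ICs: h(0) = 16, h′(0) = 48.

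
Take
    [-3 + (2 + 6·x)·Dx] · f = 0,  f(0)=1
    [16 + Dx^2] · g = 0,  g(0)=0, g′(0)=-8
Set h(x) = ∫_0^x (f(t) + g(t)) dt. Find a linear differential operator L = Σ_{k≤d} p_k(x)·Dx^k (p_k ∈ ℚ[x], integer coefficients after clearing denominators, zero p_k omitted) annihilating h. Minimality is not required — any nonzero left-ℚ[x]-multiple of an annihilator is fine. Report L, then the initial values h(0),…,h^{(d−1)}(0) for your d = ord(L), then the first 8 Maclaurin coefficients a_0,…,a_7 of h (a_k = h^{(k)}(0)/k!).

f: a_k = 1, 3/2, -9/8, 27/16, -405/128, 1701/256, -15309/1024, 72171/2048, …
g: a_k = 0, -8, 0, 64/3, 0, -256/15, 0, 2048/315, …
h₀=f+g: left-lcm gives L₀, ord ≤ 3.
∫: right-multiply L₀ by Dx.
L = (-4368 - 18432·x - 27648·x^2)·Dx + (1760 + 17568·x + 55296·x^2 + 55296·x^3)·Dx^2 + (-273 - 1152·x - 1728·x^2)·Dx^3 + (110 + 1098·x + 3456·x^2 + 3456·x^3)·Dx^4  (order 4).
h: a_k = 0, 1, -13/4, -3/8, 1105/192, -81/128, -40021/23040, -2187/1024, …
ICs: h(0) = 0, h′(0) = 1, h′′(0) = -13/2, h′′′(0) = -9/4.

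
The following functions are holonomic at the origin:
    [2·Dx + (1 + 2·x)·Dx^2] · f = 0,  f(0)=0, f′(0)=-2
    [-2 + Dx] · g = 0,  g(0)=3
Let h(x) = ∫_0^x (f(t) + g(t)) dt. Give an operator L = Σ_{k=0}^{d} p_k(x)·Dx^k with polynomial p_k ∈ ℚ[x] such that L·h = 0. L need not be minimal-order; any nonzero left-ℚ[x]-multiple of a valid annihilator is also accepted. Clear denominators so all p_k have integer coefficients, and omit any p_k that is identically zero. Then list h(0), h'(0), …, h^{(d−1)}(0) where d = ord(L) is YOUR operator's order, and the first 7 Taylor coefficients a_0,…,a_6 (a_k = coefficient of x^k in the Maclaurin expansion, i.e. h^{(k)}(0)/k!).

L = (-6 - 4·x)·Dx^2 + (1 - 4·x - 4·x^2)·Dx^3 + (1 + 3·x + 2·x^2)·Dx^4  (order 4).
h: a_k = 0, 3, 2, 8/3, 1/3, 6/5, -14/15, …
ICs: h(0) = 0, h′(0) = 3, h′′(0) = 4, h′′′(0) = 16.

f: a_k = 0, -2, 2, -8/3, 4, -32/5, 32/3, …
g: a_k = 3, 6, 6, 4, 2, 4/5, 4/15, …
f+g: L₀ = lclm(L_f,L_g), ord ≤ 2+1.
∫: right-multiply L₀ by Dx.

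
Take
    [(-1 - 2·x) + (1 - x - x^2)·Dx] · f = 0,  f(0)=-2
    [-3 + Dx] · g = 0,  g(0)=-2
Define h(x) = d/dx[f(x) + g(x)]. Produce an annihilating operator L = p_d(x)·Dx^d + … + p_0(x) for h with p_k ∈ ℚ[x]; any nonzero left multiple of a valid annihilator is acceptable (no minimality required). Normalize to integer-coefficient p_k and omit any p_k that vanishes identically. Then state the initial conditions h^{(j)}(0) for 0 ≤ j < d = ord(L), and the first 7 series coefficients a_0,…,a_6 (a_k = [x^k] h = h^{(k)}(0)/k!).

f: a_k = -2, -2, -4, -6, -10, -16, -26, …
g: a_k = -2, -6, -9, -9, -27/4, -81/20, -81/40, …
h₀=f+g: left-lcm gives L₀, ord ≤ 2.
Derive L from L₀ (diff closure).
L = (18 + 126·x + 144·x^2 + 180·x^3 + 54·x^4) + (-9 - 48·x - 81·x^2 - 24·x^3 + 45·x^4 + 18·x^5)·Dx + (1 + 2·x + 11·x^2 - 12·x^3 - 21·x^4 - 6·x^5)·Dx^2  (order 2).
h: a_k = -8, -26, -45, -67, -401/4, -3363/20, -12003/40, …
ICs: h(0) = -8, h′(0) = -26.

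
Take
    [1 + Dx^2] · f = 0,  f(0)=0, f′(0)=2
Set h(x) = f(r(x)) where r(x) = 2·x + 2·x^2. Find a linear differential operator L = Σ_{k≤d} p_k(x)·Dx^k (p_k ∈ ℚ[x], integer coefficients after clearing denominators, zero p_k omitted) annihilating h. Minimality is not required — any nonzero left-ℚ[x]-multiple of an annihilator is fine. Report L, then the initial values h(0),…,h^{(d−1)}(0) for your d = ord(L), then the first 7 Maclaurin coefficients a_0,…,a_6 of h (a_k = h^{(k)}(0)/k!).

L = (4 + 24·x + 48·x^2 + 32·x^3) - 2·Dx + (1 + 2·x)·Dx^2  (order 2).
h: a_k = 0, 4, 4, -8/3, -8, -112/15, 0, …
ICs: h(0) = 0, h′(0) = 4.

f: a_k = 0, 2, 0, -1/3, 0, 1/60, 0, …
f∘r: x↦r, Dx↦Dx/r' in L_f ⇒ L₀.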